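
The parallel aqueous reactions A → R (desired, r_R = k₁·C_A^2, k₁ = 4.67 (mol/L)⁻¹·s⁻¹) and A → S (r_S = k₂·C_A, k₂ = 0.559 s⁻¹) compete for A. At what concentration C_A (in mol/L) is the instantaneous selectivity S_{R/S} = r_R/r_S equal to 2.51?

0.300 mol/L

S_{R/S} = (k₁/k₂)·C_A ⇒ C_A = S·k₂/k₁.
= 2.51×0.559/4.67 = 0.300 mol/L.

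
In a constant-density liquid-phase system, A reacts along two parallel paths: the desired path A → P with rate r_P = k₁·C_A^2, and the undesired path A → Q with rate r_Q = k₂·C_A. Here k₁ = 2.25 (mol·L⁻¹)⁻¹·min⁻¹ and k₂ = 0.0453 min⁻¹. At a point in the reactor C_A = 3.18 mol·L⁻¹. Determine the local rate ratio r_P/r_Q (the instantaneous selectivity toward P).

S_{P/Q} = r_P/r_Q = (k₁·C_A^2)/(k₂·C_A) = (k₁/k₂)·C_A.
= (2.25×3.180^2) / (0.0453×3.180) = 22.75/0.1441 = 158.

158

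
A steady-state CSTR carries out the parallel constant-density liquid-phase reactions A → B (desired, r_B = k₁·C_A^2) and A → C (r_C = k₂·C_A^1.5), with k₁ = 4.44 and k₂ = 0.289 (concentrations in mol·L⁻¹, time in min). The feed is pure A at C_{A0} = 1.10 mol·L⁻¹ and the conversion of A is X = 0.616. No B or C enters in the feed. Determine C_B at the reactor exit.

Exit C_A = C_{A0}(1−X) = 1.10×0.384 = 0.4224 mol·L⁻¹.
A CSTR operates uniformly at the exit composition, giving r_B = 0.7922 and r_C = 0.07934 (each k·C_A^n at C_A = 0.4224).
Fraction of consumed A going to B: r_B/(r_B+r_C) = 0.9090.
C_B = 0.9090·C_{A0}·X = 0.9090×1.10×0.616 = 0.616 mol·L⁻¹.

0.616 mol·L⁻¹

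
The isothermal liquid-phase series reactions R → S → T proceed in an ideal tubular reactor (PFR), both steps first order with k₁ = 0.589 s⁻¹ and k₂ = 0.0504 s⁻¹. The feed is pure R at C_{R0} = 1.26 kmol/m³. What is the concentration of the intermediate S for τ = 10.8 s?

Solving the coupled first-order balances gives C_S(τ) = [k₁/(k₂−k₁)]·C_{R0}·(e^(−k₁τ) − e^(−k₂τ)).
e^(−k₁τ) = e^(−0.589×10.8) = e^(−6.361) = 0.001727; e^(−k₂τ) = e^(−0.5443) = 0.5802.
C_S = 0.589×1.26/(0.0504−0.589) × (0.001727−0.5802) = (-1.378)×(-0.5785) = 0.7971 kmol/m³.

0.797 kmol/m³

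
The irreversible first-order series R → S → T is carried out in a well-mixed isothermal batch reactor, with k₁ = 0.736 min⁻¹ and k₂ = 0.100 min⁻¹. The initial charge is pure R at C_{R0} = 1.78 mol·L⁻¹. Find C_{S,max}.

1.30 mol·L⁻¹

At the optimum, C_{S,max}/C_{R0} = (k₁/k₂)^[k₂/(k₂−k₁)].
= (0.736/0.100)^(0.100/(0.100−0.736)) = (7.360)^(-0.1572) = 0.7306.
C_{S,max} = 0.7306×1.78 = 1.30 mol·L⁻¹.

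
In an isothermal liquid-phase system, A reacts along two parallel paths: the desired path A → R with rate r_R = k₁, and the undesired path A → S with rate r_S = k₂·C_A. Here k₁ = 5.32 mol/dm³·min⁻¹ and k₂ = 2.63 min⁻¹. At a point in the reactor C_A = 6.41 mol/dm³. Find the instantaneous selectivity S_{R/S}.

S_{R/S} = r_R/r_S = (k₁)/(k₂·C_A) = (k₁/k₂)·C_A⁻¹.
= (5.32) / (2.63×6.410) = 5.320/16.86 = 0.316.

0.316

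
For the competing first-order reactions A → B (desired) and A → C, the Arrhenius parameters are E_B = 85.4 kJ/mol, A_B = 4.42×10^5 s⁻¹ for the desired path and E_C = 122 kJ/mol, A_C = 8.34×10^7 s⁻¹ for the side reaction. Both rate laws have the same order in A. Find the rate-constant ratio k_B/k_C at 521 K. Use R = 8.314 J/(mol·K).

With equal orders, S_{B/C} = k_B/k_C = (A_B/A_C)·exp[(E_C−E_B)/(RT)].
(E_C−E_B)/(RT) = (122−85.4)×10³/(8.314×521) = 36600/4332 = 8.450.
k_B/k_C = (4.42×10^5/8.34×10^7)·exp(8.450) = 0.005300 × 4673 = 24.8.
Since E_B < E_C, lowering the temperature improves selectivity toward B.

24.8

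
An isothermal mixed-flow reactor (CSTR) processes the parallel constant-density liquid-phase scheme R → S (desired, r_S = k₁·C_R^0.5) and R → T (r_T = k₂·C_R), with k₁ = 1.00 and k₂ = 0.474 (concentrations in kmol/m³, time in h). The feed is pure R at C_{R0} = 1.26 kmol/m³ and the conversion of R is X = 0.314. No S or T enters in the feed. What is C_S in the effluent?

0.275 kmol/m³

Exit C_R = C_{R0}(1−X) = 1.26×0.686 = 0.8644 kmol/m³.
Rates in a CSTR are evaluated at the outlet concentration: r_S = 1.00×0.8644^0.5 = 0.9297, r_T = 0.474×0.8644 = 0.4097.
Fraction of consumed R going to S: r_S/(r_S+r_T) = 0.6941.
C_S = 0.6941·C_{R0}·X = 0.6941×1.26×0.314 = 0.275 kmol/m³.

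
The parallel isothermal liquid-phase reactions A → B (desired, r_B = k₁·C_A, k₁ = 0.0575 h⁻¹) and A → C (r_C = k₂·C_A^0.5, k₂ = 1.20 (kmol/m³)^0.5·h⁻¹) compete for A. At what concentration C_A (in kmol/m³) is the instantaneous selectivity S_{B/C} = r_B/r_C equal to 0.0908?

S_{B/C} = (k₁/k₂)·C_A^0.5 ⇒ C_A = (S·k₂/k₁)^(2).
= (0.0908×1.20/0.0575)^(2) = (1.895)^(2) = 3.59 kmol/m³.

3.59 kmol/m³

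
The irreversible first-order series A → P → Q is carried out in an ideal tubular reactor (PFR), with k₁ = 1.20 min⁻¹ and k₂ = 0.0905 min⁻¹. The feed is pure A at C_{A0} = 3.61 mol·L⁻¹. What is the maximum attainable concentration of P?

For a first-order series the maximum intermediate yield is C_{P,max}/C_{A0} = (k₁/k₂)^[k₂/(k₂−k₁)].
= (1.20/0.0905)^(0.0905/(0.0905−1.20)) = (13.26)^(-0.08157) = 0.8099.
C_{P,max} = 0.8099×3.61 = 2.92 mol·L⁻¹.

2.92 mol·L⁻¹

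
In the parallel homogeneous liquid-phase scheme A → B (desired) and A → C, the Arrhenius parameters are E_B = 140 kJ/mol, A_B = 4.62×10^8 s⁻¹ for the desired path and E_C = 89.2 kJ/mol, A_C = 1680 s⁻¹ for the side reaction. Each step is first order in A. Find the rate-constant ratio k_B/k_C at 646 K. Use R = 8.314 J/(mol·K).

21.5

k_B/k_C = (A_B/A_C)·exp[−(E_B−E_C)/(RT)] = (A_B/A_C)·exp[(E_C−E_B)/(RT)].
(E_C−E_B)/(RT) = (89.2−140)×10³/(8.314×646) = -50800/5371 = -9.458.
k_B/k_C = (4.62×10^8/1680)·exp(-9.458) = 2.750×10^5 × 7.803×10^-5 = 21.5.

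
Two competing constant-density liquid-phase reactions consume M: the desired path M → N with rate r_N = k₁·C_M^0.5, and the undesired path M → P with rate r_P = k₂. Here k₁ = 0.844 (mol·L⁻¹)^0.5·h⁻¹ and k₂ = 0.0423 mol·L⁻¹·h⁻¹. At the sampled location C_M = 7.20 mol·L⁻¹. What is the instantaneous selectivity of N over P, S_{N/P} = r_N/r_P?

53.5

S_{N/P} = r_N/r_P = (k₁·C_M^0.5)/(k₂) = (k₁/k₂)·C_M^0.5.
= (0.844×7.200^0.5) / (0.0423) = 2.265/0.04230 = 53.5.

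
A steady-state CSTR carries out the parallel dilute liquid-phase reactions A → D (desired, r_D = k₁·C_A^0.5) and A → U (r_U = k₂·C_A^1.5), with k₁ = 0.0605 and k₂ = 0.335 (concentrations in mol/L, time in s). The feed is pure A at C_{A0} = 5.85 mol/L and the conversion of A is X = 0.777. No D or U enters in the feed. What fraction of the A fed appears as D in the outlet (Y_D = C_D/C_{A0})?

Exit C_A = C_{A0}(1−X) = 5.85×0.223 = 1.305 mol/L.
In a CSTR the entire volume is at exit conditions, so r_D = 0.0605×1.305^0.5 = 0.06910 and r_U = 0.335×1.305^1.5 = 0.4992.
Fraction of consumed A going to D: r_D/(r_D+r_U) = 0.1216.
C_D = 0.1216·C_{A0}·X = 0.1216×5.85×0.777 = 0.553 mol/L; Y_D = C_D/C_{A0} = 0.0945.

0.0945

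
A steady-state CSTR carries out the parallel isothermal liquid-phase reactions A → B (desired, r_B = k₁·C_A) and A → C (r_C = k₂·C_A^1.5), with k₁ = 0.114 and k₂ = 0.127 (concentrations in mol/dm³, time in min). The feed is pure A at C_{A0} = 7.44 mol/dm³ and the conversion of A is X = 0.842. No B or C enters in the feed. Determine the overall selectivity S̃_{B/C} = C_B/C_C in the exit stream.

Exit C_A = C_{A0}(1−X) = 7.44×0.158 = 1.176 mol/dm³.
A CSTR operates uniformly at the exit composition, giving r_B = 0.1340 and r_C = 0.1619 (each k·C_A^n at C_A = 1.176).
Overall selectivity = C_B/C_C = r_Bτ/(r_Cτ) = r_B/r_C = 0.828.

0.828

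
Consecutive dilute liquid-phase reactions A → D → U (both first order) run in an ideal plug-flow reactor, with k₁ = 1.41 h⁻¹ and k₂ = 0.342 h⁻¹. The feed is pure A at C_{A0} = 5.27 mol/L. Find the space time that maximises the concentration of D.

1.33 h

The intermediate peaks when r₁ = r₂, i.e. k₁e^(−k₁τ) = k₂e^(−k₂τ), giving τ_opt = ln(k₂/k₁)/(k₂−k₁).
= ln(0.342/1.41)/(0.342−1.41) = ln(0.2426)/-1.068 = -1.417/-1.068 = 1.33 h.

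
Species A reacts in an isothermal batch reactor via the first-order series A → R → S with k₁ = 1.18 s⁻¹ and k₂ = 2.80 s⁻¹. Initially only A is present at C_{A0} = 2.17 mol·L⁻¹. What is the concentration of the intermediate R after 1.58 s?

0.226 mol·L⁻¹

Solving the coupled first-order balances gives C_R(t) = [k₁/(k₂−k₁)]·C_{A0}·(e^(−k₁t) − e^(−k₂t)).
e^(−k₁t) = e^(−1.18×1.58) = e^(−1.864) = 0.1550; e^(−k₂t) = e^(−4.424) = 0.01199.
C_R = 1.18×2.17/(2.80−1.18) × (0.1550−0.01199) = 1.581×0.1430 = 0.2260 mol·L⁻¹.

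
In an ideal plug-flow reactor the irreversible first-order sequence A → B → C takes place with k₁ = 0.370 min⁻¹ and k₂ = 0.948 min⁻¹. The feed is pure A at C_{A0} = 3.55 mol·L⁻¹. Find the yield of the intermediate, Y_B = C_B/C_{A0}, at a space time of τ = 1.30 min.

The intermediate concentration in a first-order A→B→C sequence is C_B = k₁C_{A0}(e^(−k₁τ) − e^(−k₂τ))/(k₂−k₁).
e^(−k₁τ) = e^(−0.370×1.30) = e^(−0.4810) = 0.6182; e^(−k₂τ) = e^(−1.232) = 0.2916.
C_B = 0.370×3.55/(0.948−0.370) × (0.6182−0.2916) = 2.272×0.3266 = 0.7421 mol·L⁻¹.
Y_B = C_B/C_{A0} = 0.7421/3.55 = 0.209.

0.209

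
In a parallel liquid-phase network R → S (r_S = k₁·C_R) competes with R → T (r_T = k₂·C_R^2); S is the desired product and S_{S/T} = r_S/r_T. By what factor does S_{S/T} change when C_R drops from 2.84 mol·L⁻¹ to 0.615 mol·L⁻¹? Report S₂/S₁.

4.62

S_{S/T} = (k₁/k₂)·C_R⁻¹, so S₂/S₁ = (C_{R,2}/C_{R,1})⁻¹.
= 2.84/0.615 = 4.62.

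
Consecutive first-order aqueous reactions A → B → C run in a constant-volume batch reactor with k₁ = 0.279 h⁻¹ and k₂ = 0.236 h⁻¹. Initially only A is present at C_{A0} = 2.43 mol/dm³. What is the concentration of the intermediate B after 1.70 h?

0.744 mol/dm³

For first-order series with pure A initially, C_B(t) = k₁C_{A0}/(k₂−k₁)·(e^(−k₁t) − e^(−k₂t)).
e^(−k₁t) = e^(−0.279×1.70) = e^(−0.4743) = 0.6223; e^(−k₂t) = e^(−0.4012) = 0.6695.
C_B = 0.279×2.43/(0.236−0.279) × (0.6223−0.6695) = (-15.77)×(-0.04720) = 0.7441 mol/dm³.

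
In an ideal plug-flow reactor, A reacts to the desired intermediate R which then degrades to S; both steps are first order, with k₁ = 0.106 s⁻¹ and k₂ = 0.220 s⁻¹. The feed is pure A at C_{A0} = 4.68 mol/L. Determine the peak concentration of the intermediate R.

At the optimum, C_{R,max}/C_{A0} = (k₁/k₂)^[k₂/(k₂−k₁)].
= (0.106/0.220)^(0.220/(0.220−0.106)) = (0.4818)^(1.930) = 0.2444.
C_{R,max} = 0.2444×4.68 = 1.14 mol/L.

1.14 mol/L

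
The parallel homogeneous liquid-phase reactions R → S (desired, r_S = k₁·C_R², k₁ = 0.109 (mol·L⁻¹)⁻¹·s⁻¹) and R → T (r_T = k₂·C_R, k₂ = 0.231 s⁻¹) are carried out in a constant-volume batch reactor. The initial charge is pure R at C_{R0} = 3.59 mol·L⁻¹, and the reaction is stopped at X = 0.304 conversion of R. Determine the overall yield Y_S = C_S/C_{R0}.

0.179

C_R = C_{R0}(1−X) = 2.499 mol·L⁻¹.
Along a PFR/batch, dC_T/dC_R = −r_T/(r_S+r_T) = −k₂/(k₂+k₁·C_R).
Integrating from C_{R0} to C_R: C_T = (0.231/0.109)·ln[(0.231+0.109·3.59)/(0.231+0.109·2.50)] = 2.119·ln(0.6223/0.5034) = 0.4496 mol·L⁻¹.
Then C_S = (C_{R0}−C_R) − C_T = 1.091 − 0.4496 = 0.6418 mol·L⁻¹.
Y_S = C_S/C_{R0} = 0.6418/3.59 = 0.179.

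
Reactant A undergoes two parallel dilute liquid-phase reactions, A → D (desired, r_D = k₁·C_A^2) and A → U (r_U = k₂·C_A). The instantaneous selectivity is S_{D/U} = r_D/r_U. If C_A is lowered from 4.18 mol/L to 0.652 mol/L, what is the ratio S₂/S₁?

0.156

S_{D/U} = (k₁/k₂)·C_A, so S₂/S₁ = (C_{A,2}/C_{A,1}).
= 0.652/4.18 = 0.156.
Selectivity toward D falls as C_A falls — high-concentration operation is favoured.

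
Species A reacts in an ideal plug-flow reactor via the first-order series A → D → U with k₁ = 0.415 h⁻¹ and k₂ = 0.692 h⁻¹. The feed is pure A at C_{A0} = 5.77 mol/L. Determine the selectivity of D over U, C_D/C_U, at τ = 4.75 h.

For first-order series with pure A initially, C_D(τ) = k₁C_{A0}/(k₂−k₁)·(e^(−k₁τ) − e^(−k₂τ)).
e^(−k₁τ) = e^(−0.415×4.75) = e^(−1.971) = 0.1393; e^(−k₂τ) = e^(−3.287) = 0.03737.
C_D = 0.415×5.77/(0.692−0.415) × (0.1393−0.03737) = 8.645×0.1019 = 0.8810 mol/L.
C_A = C_{A0}e^(−k₁τ) = 0.8037 mol/L, so C_U = C_{A0}−C_A−C_D = 4.085 mol/L; C_D/C_U = 0.216.

0.216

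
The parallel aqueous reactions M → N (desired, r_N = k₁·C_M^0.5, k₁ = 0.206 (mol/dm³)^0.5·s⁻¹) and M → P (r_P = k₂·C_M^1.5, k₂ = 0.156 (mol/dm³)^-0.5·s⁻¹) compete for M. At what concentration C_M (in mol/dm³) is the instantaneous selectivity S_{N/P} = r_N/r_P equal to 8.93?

0.148 mol/dm³

S_{N/P} = (k₁/k₂)·C_M⁻¹ ⇒ C_M = (S·k₂/k₁)^(-1).
= (8.93×0.156/0.206)^(-1) = (6.763)^(-1) = 0.148 mol/dm³.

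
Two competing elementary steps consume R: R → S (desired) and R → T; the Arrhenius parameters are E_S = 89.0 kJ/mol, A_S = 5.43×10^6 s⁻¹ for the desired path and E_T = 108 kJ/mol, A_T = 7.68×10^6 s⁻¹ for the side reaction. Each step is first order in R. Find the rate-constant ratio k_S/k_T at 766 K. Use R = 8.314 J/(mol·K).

14.0

k_S/k_T = (A_S/A_T)·exp[−(E_S−E_T)/(RT)] = (A_S/A_T)·exp[(E_T−E_S)/(RT)].
(E_T−E_S)/(RT) = (108−89.0)×10³/(8.314×766) = 19000/6369 = 2.983.
k_S/k_T = (5.43×10^6/7.68×10^6)·exp(2.983) = 0.7070 × 19.76 = 14.0.
Since E_S < E_T, lowering the temperature improves selectivity toward S.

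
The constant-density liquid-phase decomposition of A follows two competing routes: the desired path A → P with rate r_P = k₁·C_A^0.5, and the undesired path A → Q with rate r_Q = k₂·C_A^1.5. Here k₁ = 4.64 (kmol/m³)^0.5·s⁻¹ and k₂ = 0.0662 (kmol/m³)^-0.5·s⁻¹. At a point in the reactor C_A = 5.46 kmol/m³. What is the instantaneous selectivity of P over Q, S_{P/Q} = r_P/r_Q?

12.8

S_{P/Q} = r_P/r_Q = (k₁·C_A^0.5)/(k₂·C_A^1.5) = (k₁/k₂)·C_A⁻¹.
= (4.64×5.460^0.5) / (0.0662×5.460^1.5) = 10.84/0.8446 = 12.8.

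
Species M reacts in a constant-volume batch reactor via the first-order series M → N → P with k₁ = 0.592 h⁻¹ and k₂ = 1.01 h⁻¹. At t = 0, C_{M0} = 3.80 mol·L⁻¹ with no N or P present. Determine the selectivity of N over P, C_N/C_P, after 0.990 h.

1.51

Solving the coupled first-order balances gives C_N(t) = [k₁/(k₂−k₁)]·C_{M0}·(e^(−k₁t) − e^(−k₂t)).
e^(−k₁t) = e^(−0.592×0.990) = e^(−0.5861) = 0.5565; e^(−k₂t) = e^(−0.9999) = 0.3679.
C_N = 0.592×3.80/(1.01−0.592) × (0.5565−0.3679) = 5.382×0.1886 = 1.015 mol·L⁻¹.
C_M = C_{M0}e^(−k₁t) = 2.115 mol·L⁻¹, so C_P = C_{M0}−C_M−C_N = 0.6703 mol·L⁻¹; C_N/C_P = 1.51.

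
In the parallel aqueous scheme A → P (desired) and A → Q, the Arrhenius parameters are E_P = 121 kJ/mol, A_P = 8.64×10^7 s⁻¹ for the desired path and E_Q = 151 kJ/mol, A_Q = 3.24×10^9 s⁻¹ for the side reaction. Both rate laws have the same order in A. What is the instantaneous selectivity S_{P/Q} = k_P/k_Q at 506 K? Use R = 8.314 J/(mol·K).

With equal orders, S_{P/Q} = k_P/k_Q = (A_P/A_Q)·exp[(E_Q−E_P)/(RT)].
(E_Q−E_P)/(RT) = (151−121)×10³/(8.314×506) = 30000/4207 = 7.131.
k_P/k_Q = (8.64×10^7/3.24×10^9)·exp(7.131) = 0.02667 × 1250 = 33.3.

33.3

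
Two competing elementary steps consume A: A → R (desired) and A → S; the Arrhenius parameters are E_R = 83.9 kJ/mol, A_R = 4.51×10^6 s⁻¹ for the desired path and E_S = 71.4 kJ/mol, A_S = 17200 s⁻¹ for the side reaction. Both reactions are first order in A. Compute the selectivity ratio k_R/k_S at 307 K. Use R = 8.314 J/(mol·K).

Since both paths have the same order in A, the concentration cancels and S_{R/S} = k_R/k_S = (A_R/A_S)·exp[(E_S−E_R)/(RT)].
(E_S−E_R)/(RT) = (71.4−83.9)×10³/(8.314×307) = -12500/2552 = -4.897.
k_R/k_S = (4.51×10^6/17200)·exp(-4.897) = 262.2 × 0.007466 = 1.96.

1.96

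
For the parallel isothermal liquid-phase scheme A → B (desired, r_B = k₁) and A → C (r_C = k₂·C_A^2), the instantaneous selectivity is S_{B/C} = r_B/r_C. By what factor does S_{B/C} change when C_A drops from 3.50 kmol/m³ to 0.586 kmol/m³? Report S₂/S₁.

35.7

S_{B/C} = (k₁/k₂)·C_A^-2, so S₂/S₁ = (C_{A,2}/C_{A,1})^-2.
= (0.586/3.50)^(-2) = (0.1674)^(-2) = 35.7.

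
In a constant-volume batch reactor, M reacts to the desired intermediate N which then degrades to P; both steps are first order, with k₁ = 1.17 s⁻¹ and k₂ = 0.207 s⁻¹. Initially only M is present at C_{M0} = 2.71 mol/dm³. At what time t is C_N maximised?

1.80 s

The intermediate peaks when r₁ = r₂, i.e. k₁e^(−k₁t) = k₂e^(−k₂t), giving t_opt = ln(k₂/k₁)/(k₂−k₁).
= ln(0.207/1.17)/(0.207−1.17) = ln(0.1769)/-0.9630 = -1.732/-0.9630 = 1.80 s.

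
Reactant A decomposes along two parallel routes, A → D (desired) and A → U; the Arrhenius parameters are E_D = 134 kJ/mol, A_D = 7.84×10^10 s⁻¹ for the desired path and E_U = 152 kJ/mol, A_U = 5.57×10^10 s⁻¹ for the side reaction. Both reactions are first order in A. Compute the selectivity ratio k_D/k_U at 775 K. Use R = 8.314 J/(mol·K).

23.0

k_D/k_U = (A_D/A_U)·exp[−(E_D−E_U)/(RT)] = (A_D/A_U)·exp[(E_U−E_D)/(RT)].
(E_U−E_D)/(RT) = (152−134)×10³/(8.314×775) = 18000/6443 = 2.794.
k_D/k_U = (7.84×10^10/5.57×10^10)·exp(2.794) = 1.408 × 16.34 = 23.0.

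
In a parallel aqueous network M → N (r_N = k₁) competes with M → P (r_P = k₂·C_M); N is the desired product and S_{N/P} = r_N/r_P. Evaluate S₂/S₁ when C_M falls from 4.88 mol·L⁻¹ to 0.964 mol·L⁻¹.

5.06

S_{N/P} = (k₁/k₂)·C_M⁻¹, so S₂/S₁ = (C_{M,2}/C_{M,1})⁻¹.
= 4.88/0.964 = 5.06.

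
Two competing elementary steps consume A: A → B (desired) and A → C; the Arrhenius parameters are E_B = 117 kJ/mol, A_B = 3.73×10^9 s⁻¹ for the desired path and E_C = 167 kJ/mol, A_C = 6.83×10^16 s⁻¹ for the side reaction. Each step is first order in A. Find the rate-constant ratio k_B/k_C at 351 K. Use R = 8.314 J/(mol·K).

k_B/k_C = (A_B/A_C)·exp[−(E_B−E_C)/(RT)] = (A_B/A_C)·exp[(E_C−E_B)/(RT)].
(E_C−E_B)/(RT) = (167−117)×10³/(8.314×351) = 50000/2918 = 17.13.
k_B/k_C = (3.73×10^9/6.83×10^16)·exp(17.13) = 5.461×10^-8 × 2.761×10^7 = 1.51.

1.51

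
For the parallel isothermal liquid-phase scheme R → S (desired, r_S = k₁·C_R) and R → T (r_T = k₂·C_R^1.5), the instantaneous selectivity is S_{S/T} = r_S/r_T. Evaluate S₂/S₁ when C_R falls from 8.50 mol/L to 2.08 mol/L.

2.02

S_{S/T} = (k₁/k₂)·C_R^-0.5, so S₂/S₁ = (C_{R,2}/C_{R,1})^-0.5.
= (2.08/8.50)^(-0.5) = (0.2447)^(-0.5) = 2.02.
Selectivity toward S rises as C_R falls — low-concentration operation is favoured.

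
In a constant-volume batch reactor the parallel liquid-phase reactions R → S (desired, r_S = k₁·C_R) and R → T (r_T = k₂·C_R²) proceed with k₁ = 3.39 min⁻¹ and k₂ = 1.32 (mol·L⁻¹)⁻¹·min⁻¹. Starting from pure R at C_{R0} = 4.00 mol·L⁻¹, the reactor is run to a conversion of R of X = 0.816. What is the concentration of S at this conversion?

C_R = C_{R0}(1−X) = 0.7360 mol·L⁻¹.
Along a PFR/batch, dC_S/dC_R = −r_S/(r_S+r_T) = −k₁/(k₁+k₂·C_R).
Integrating from C_{R0} to C_R: C_S = (3.39/1.32)·ln[(3.39+1.32·4.00)/(3.39+1.32·0.736)] = 2.568·ln(8.670/4.362) = 1.764 mol·L⁻¹.

1.76 mol·L⁻¹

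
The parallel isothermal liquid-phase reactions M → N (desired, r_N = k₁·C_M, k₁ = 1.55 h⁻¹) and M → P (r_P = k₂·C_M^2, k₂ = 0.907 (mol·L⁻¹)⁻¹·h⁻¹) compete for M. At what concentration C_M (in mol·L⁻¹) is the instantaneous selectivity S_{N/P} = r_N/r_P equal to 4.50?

S_{N/P} = (k₁/k₂)·C_M⁻¹ ⇒ C_M = (S·k₂/k₁)^(-1).
= (4.50×0.907/1.55)^(-1) = (2.633)^(-1) = 0.380 mol·L⁻¹.

0.380 mol·L⁻¹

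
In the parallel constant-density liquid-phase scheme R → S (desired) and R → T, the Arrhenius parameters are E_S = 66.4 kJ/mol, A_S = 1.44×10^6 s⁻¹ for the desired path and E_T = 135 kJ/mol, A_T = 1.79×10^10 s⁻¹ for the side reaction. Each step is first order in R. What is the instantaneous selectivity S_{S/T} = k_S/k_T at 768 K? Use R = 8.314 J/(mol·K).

3.73

k_S/k_T = (A_S/A_T)·exp[−(E_S−E_T)/(RT)] = (A_S/A_T)·exp[(E_T−E_S)/(RT)].
(E_T−E_S)/(RT) = (135−66.4)×10³/(8.314×768) = 68600/6385 = 10.74.
k_S/k_T = (1.44×10^6/1.79×10^10)·exp(10.74) = 8.045×10^-5 × 46336 = 3.73.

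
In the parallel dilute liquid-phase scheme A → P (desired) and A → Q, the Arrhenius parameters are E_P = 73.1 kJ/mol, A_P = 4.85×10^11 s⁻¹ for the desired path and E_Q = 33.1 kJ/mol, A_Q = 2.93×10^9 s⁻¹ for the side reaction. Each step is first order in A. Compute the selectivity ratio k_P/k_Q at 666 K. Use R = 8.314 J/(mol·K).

0.121

k_P/k_Q = (A_P/A_Q)·exp[−(E_P−E_Q)/(RT)] = (A_P/A_Q)·exp[(E_Q−E_P)/(RT)].
(E_Q−E_P)/(RT) = (33.1−73.1)×10³/(8.314×666) = -40000/5537 = -7.224.
k_P/k_Q = (4.85×10^11/2.93×10^9)·exp(-7.224) = 165.5 × 7.289×10^-4 = 0.121.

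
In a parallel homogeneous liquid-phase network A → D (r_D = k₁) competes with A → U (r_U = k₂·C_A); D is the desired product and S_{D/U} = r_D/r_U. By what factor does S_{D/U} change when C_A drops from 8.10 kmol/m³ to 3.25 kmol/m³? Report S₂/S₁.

S_{D/U} = (k₁/k₂)·C_A⁻¹, so S₂/S₁ = (C_{A,2}/C_{A,1})⁻¹.
= 8.10/3.25 = 2.49.
Selectivity toward D rises as C_A falls — low-concentration operation is favoured.

2.49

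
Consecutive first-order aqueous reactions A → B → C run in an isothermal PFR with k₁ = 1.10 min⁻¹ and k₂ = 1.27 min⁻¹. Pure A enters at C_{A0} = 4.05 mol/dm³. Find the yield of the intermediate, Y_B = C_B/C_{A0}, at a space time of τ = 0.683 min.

For first-order series with pure A initially, C_B(τ) = k₁C_{A0}/(k₂−k₁)·(e^(−k₁τ) − e^(−k₂τ)).
e^(−k₁τ) = e^(−1.10×0.683) = e^(−0.7513) = 0.4718; e^(−k₂τ) = e^(−0.8674) = 0.4200.
C_B = 1.10×4.05/(1.27−1.10) × (0.4718−0.4200) = 26.21×0.05171 = 1.355 mol/dm³.
Y_B = C_B/C_{A0} = 1.355/4.05 = 0.335.

0.335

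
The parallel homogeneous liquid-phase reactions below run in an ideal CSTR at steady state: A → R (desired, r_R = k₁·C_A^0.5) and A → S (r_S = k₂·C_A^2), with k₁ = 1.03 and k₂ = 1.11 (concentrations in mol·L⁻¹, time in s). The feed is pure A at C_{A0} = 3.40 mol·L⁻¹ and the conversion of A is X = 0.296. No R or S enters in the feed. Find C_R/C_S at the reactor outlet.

Exit C_A = C_{A0}(1−X) = 3.40×0.704 = 2.394 mol·L⁻¹.
A CSTR operates uniformly at the exit composition, giving r_R = 1.594 and r_S = 6.360 (each k·C_A^n at C_A = 2.394).
Overall selectivity = C_R/C_S = r_Rτ/(r_Sτ) = r_R/r_S = 0.251.

0.251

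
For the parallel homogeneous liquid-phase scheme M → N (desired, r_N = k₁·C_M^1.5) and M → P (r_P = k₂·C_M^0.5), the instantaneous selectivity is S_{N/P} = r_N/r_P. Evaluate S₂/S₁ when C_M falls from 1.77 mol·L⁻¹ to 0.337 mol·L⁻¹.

S_{N/P} = (k₁/k₂)·C_M, so S₂/S₁ = (C_{M,2}/C_{M,1}).
= 0.337/1.77 = 0.190.

0.190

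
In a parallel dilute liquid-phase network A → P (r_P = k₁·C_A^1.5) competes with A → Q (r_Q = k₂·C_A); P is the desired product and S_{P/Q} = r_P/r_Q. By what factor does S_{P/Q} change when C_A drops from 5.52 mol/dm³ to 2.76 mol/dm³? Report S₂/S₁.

S_{P/Q} = (k₁/k₂)·C_A^0.5, so S₂/S₁ = (C_{A,2}/C_{A,1})^0.5.
= (2.76/5.52)^0.5 = (0.5000)^0.5 = 0.707.
Selectivity toward P falls as C_A falls — high-concentration operation is favoured.

0.707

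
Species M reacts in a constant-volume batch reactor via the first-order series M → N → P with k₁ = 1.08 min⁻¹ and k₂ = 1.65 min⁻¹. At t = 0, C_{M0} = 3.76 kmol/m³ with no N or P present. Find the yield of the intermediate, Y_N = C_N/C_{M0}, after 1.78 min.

For first-order series with pure M initially, C_N(t) = k₁C_{M0}/(k₂−k₁)·(e^(−k₁t) − e^(−k₂t)).
e^(−k₁t) = e^(−1.08×1.78) = e^(−1.922) = 0.1463; e^(−k₂t) = e^(−2.937) = 0.05302.
C_N = 1.08×3.76/(1.65−1.08) × (0.1463−0.05302) = 7.124×0.09323 = 0.6642 kmol/m³.
Y_N = C_N/C_{M0} = 0.6642/3.76 = 0.177.

0.177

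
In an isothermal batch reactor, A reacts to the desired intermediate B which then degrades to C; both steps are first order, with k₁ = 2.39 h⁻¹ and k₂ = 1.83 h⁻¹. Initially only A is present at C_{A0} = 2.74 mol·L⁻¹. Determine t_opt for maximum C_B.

For first-order series the maximum of C_B occurs at t_opt = ln(k₂/k₁)/(k₂−k₁).
= ln(1.83/2.39)/(1.83−2.39) = ln(0.7657)/-0.5600 = -0.2670/-0.5600 = 0.477 h.

0.477 h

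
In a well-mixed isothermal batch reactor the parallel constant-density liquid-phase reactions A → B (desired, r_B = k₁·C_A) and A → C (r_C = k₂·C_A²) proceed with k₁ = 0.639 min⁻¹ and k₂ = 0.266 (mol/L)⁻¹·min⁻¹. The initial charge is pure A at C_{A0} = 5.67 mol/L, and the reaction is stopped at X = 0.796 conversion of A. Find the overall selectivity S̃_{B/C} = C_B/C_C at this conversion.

0.773

C_A = C_{A0}(1−X) = 1.157 mol/L.
Along a PFR/batch, dC_B/dC_A = −r_B/(r_B+r_C) = −k₁/(k₁+k₂·C_A).
Integrating from C_{A0} to C_A: C_B = (0.639/0.266)·ln[(0.639+0.266·5.67)/(0.639+0.266·1.16)] = 2.402·ln(2.147/0.9467) = 1.967 mol/L.
C_C = (C_{A0}−C_A)−C_B = 2.546 mol/L; S̃_{B/C} = 1.967/2.546 = 0.773.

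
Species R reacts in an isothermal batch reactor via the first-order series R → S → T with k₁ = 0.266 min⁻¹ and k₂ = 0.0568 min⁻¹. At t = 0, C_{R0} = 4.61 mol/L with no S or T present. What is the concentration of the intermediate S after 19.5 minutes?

The intermediate concentration in a first-order A→B→C sequence is C_S = k₁C_{R0}(e^(−k₁t) − e^(−k₂t))/(k₂−k₁).
e^(−k₁t) = e^(−0.266×19.5) = e^(−5.187) = 0.005589; e^(−k₂t) = e^(−1.108) = 0.3304.
C_S = 0.266×4.61/(0.0568−0.266) × (0.005589−0.3304) = (-5.862)×(-0.3248) = 1.904 mol/L.

1.90 mol/L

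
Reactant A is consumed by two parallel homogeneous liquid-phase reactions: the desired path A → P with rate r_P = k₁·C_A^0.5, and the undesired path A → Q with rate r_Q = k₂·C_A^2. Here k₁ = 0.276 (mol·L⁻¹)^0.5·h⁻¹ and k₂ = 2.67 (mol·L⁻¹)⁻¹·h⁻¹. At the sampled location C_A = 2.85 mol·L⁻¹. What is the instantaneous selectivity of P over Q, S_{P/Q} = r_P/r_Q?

S_{P/Q} = r_P/r_Q = (k₁·C_A^0.5)/(k₂·C_A^2) = (k₁/k₂)·C_A^-1.5.
= (0.276×2.850^0.5) / (2.67×2.850^2) = 0.4659/21.69 = 0.0215.

0.0215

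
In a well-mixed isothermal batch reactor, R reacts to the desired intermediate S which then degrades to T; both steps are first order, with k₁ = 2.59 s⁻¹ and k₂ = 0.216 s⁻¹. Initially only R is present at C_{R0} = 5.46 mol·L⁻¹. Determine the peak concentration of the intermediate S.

4.36 mol·L⁻¹

For a first-order series the maximum intermediate yield is C_{S,max}/C_{R0} = (k₁/k₂)^[k₂/(k₂−k₁)].
= (2.59/0.216)^(0.216/(0.216−2.59)) = (11.99)^(-0.09099) = 0.7977.
C_{S,max} = 0.7977×5.46 = 4.36 mol·L⁻¹.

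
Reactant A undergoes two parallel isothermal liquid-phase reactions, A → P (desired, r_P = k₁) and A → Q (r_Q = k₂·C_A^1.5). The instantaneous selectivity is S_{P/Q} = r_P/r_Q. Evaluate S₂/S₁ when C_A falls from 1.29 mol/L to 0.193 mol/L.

17.3

S_{P/Q} = (k₁/k₂)·C_A^-1.5, so S₂/S₁ = (C_{A,2}/C_{A,1})^-1.5.
= (0.193/1.29)^(-1.5) = (0.1496)^(-1.5) = 17.3.
Selectivity toward P rises as C_A falls — low-concentration operation is favoured.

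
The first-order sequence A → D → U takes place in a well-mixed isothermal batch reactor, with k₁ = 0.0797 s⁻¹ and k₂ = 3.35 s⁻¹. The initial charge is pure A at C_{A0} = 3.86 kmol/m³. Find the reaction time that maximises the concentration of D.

1.14 s

The intermediate peaks when r₁ = r₂, i.e. k₁e^(−k₁t) = k₂e^(−k₂t), giving t_opt = ln(k₂/k₁)/(k₂−k₁).
= ln(3.35/0.0797)/(3.35−0.0797) = ln(42.03)/3.270 = 3.738/3.270 = 1.14 s.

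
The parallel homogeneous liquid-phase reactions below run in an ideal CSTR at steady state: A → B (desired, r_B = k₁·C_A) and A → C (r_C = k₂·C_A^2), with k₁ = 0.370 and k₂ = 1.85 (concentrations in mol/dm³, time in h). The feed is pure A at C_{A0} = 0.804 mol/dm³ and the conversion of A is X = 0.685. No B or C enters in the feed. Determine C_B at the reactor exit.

Exit C_A = C_{A0}(1−X) = 0.804×0.315 = 0.2533 mol/dm³.
In a CSTR the entire volume is at exit conditions, so r_B = 0.370×0.2533 = 0.09371 and r_C = 1.85×0.2533^2 = 0.1187.
Fraction of consumed A going to B: r_B/(r_B+r_C) = 0.4412.
C_B = 0.4412·C_{A0}·X = 0.4412×0.804×0.685 = 0.243 mol/dm³.

0.243 mol/dm³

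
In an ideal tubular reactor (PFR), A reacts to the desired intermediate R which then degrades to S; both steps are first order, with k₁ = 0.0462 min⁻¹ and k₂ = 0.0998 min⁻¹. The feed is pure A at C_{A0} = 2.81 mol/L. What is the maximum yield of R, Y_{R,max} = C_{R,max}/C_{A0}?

For a first-order series the maximum intermediate yield is C_{R,max}/C_{A0} = (k₁/k₂)^[k₂/(k₂−k₁)].
= (0.0462/0.0998)^(0.0998/(0.0998−0.0462)) = (0.4629)^(1.862) = 0.2383.

0.238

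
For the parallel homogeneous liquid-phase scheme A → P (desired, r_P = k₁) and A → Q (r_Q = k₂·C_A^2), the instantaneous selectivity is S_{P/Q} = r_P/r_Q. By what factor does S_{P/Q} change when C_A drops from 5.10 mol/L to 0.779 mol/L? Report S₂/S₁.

42.9

S_{P/Q} = (k₁/k₂)·C_A^-2, so S₂/S₁ = (C_{A,2}/C_{A,1})^-2.
= (0.779/5.10)^(-2) = (0.1527)^(-2) = 42.9.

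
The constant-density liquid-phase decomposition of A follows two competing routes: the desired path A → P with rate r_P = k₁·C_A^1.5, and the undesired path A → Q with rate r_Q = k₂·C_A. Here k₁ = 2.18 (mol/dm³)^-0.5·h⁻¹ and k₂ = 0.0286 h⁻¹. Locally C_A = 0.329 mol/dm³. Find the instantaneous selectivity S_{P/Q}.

43.7

S_{P/Q} = r_P/r_Q = (k₁·C_A^1.5)/(k₂·C_A) = (k₁/k₂)·C_A^0.5.
= (2.18×0.3290^1.5) / (0.0286×0.3290) = 0.4114/0.009409 = 43.7.
Since the desired path is higher order in A, keeping C_A high (PFR or concentrated feed) favours P.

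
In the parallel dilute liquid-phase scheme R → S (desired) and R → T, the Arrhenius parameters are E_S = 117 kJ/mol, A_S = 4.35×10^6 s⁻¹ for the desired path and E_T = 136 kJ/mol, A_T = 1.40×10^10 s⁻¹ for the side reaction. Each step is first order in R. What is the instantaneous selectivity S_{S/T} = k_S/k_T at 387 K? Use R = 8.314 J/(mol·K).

With equal orders, S_{S/T} = k_S/k_T = (A_S/A_T)·exp[(E_T−E_S)/(RT)].
(E_T−E_S)/(RT) = (136−117)×10³/(8.314×387) = 19000/3218 = 5.905.
k_S/k_T = (4.35×10^6/1.40×10^10)·exp(5.905) = 3.107×10^-4 × 366.9 = 0.114.

0.114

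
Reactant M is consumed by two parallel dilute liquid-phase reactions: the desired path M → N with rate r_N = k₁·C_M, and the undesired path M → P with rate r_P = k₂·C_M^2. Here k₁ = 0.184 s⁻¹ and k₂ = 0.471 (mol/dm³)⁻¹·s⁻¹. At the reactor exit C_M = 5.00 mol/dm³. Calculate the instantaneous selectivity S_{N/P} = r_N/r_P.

S_{N/P} = r_N/r_P = (k₁·C_M)/(k₂·C_M^2) = (k₁/k₂)·C_M⁻¹.
= (0.184×5.000) / (0.471×5.000^2) = 0.9200/11.77 = 0.0781.
The undesired path is higher order in M, so low C_M (CSTR or dilute feed) favours N.

0.0781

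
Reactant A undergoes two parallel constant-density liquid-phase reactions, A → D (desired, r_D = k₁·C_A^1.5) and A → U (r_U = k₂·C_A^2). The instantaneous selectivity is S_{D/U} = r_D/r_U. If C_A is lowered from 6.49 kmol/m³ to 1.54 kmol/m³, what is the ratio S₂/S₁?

S_{D/U} = (k₁/k₂)·C_A^-0.5, so S₂/S₁ = (C_{A,2}/C_{A,1})^-0.5.
= (1.54/6.49)^(-0.5) = (0.2373)^(-0.5) = 2.05.

2.05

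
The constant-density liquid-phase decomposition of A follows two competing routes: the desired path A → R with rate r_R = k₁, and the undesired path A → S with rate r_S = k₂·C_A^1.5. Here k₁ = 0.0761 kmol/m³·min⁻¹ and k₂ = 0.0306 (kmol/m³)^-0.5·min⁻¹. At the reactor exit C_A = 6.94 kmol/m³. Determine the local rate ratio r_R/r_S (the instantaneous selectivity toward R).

S_{R/S} = r_R/r_S = (k₁)/(k₂·C_A^1.5) = (k₁/k₂)·C_A^-1.5.
= (0.0761) / (0.0306×6.940^1.5) = 0.07610/0.5594 = 0.136.

0.136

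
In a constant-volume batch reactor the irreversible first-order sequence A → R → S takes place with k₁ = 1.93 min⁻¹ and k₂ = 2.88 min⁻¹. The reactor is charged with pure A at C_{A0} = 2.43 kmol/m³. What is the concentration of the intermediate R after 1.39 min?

For first-order series with pure A initially, C_R(t) = k₁C_{A0}/(k₂−k₁)·(e^(−k₁t) − e^(−k₂t)).
e^(−k₁t) = e^(−1.93×1.39) = e^(−2.683) = 0.06838; e^(−k₂t) = e^(−4.003) = 0.01826.
C_R = 1.93×2.43/(2.88−1.93) × (0.06838−0.01826) = 4.937×0.05012 = 0.2474 kmol/m³.

0.247 kmol/m³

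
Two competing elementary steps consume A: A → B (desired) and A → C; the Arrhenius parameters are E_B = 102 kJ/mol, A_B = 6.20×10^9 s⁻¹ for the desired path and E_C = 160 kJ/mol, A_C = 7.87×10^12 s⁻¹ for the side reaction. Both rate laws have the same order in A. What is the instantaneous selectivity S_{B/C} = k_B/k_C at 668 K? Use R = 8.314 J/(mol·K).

27.0

Since both paths have the same order in A, the concentration cancels and S_{B/C} = k_B/k_C = (A_B/A_C)·exp[(E_C−E_B)/(RT)].
(E_C−E_B)/(RT) = (160−102)×10³/(8.314×668) = 58000/5554 = 10.44.
k_B/k_C = (6.20×10^9/7.87×10^12)·exp(10.44) = 7.878×10^-4 × 34317 = 27.0.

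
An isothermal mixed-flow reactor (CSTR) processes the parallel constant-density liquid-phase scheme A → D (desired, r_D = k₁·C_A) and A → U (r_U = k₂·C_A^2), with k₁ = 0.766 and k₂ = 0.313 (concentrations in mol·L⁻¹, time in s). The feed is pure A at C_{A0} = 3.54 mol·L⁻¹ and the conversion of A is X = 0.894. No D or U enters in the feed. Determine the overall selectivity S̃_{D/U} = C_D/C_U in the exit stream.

6.52

Exit C_A = C_{A0}(1−X) = 3.54×0.106 = 0.3752 mol·L⁻¹.
In a CSTR the entire volume is at exit conditions, so r_D = 0.766×0.3752 = 0.2874 and r_U = 0.313×0.3752^2 = 0.04407.
Overall selectivity = C_D/C_U = r_Dτ/(r_Uτ) = r_D/r_U = 6.52.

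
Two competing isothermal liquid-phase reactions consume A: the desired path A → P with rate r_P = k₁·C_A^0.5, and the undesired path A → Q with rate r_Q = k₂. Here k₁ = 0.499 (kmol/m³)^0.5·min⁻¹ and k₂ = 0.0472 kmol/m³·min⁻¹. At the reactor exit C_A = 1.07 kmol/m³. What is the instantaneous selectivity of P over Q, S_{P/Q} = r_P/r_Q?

S_{P/Q} = r_P/r_Q = (k₁·C_A^0.5)/(k₂) = (k₁/k₂)·C_A^0.5.
= (0.499×1.070^0.5) / (0.0472) = 0.5162/0.04720 = 10.9.

10.9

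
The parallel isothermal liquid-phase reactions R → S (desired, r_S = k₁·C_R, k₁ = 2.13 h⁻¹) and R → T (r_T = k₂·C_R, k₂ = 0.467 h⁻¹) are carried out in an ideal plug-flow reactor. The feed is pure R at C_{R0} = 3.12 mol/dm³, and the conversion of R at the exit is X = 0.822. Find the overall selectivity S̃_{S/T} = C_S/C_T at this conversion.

C_R = C_{R0}(1−X) = 0.5554 mol/dm³.
Both paths are first order in R, so the instantaneous fraction to S is constant: dC_S/d(−C_R) = k₁/(k₁+k₂) = 0.8202.
C_S = 0.8202·(C_{R0}−C_R) = 0.8202×2.565 = 2.10 mol/dm³.
C_T = (C_{R0}−C_R)−C_S = 0.4612 mol/dm³; S̃_{S/T} = 2.103/0.4612 = 4.56.

4.56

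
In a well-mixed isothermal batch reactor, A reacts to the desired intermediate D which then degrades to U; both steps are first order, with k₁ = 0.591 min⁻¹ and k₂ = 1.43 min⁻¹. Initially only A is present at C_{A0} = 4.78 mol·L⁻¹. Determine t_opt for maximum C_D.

For first-order series the maximum of C_D occurs at t_opt = ln(k₂/k₁)/(k₂−k₁).
= ln(1.43/0.591)/(1.43−0.591) = ln(2.420)/0.8390 = 0.8836/0.8390 = 1.05 min.

1.05 min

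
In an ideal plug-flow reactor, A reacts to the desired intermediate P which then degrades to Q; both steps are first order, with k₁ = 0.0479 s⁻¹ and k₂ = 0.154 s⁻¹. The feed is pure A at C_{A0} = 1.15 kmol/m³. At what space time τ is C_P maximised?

The intermediate peaks when r₁ = r₂, i.e. k₁e^(−k₁τ) = k₂e^(−k₂τ), giving τ_opt = ln(k₂/k₁)/(k₂−k₁).
= ln(0.154/0.0479)/(0.154−0.0479) = ln(3.215)/0.1061 = 1.168/0.1061 = 11.0 s.

11.0 s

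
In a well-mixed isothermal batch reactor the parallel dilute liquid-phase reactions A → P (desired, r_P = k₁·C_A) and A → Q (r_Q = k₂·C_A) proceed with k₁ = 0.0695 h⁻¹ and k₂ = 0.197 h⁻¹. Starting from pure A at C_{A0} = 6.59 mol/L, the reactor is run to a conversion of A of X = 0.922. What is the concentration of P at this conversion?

1.58 mol/L

C_A = C_{A0}(1−X) = 0.5140 mol/L.
Both paths are first order in A, so the instantaneous fraction to P is constant: dC_P/d(−C_A) = k₁/(k₁+k₂) = 0.2608.
C_P = 0.2608·(C_{A0}−C_A) = 0.2608×6.076 = 1.58 mol/L.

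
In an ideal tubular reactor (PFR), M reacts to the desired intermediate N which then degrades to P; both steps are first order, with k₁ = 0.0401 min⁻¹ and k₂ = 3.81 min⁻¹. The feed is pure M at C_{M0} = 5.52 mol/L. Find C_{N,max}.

0.0554 mol/L

At the optimum, C_{N,max}/C_{M0} = (k₁/k₂)^[k₂/(k₂−k₁)].
= (0.0401/3.81)^(3.81/(3.81−0.0401)) = (0.01052)^(1.011) = 0.01003.
C_{N,max} = 0.01003×5.52 = 0.0554 mol/L.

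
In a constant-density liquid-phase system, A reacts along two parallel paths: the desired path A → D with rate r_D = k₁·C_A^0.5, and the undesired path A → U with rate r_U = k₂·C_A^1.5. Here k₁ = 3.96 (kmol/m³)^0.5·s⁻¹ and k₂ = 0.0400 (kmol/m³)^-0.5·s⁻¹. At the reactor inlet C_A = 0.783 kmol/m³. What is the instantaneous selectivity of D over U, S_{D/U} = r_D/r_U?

S_{D/U} = r_D/r_U = (k₁·C_A^0.5)/(k₂·C_A^1.5) = (k₁/k₂)·C_A⁻¹.
= (3.96×0.7830^0.5) / (0.0400×0.7830^1.5) = 3.504/0.02771 = 126.

126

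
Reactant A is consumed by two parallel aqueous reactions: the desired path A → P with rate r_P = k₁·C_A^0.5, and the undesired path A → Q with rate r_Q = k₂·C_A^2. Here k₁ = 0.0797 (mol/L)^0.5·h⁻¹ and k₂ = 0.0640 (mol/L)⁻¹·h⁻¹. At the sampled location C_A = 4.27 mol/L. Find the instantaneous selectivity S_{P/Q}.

0.141

S_{P/Q} = r_P/r_Q = (k₁·C_A^0.5)/(k₂·C_A^2) = (k₁/k₂)·C_A^-1.5.
= (0.0797×4.270^0.5) / (0.0640×4.270^2) = 0.1647/1.167 = 0.141.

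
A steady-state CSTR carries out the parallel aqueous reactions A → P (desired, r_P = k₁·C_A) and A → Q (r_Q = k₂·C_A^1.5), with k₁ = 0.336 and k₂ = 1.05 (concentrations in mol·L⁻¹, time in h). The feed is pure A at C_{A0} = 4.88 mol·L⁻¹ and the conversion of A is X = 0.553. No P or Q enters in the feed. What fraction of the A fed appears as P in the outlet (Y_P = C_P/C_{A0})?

Exit C_A = C_{A0}(1−X) = 4.88×0.447 = 2.181 mol·L⁻¹.
Rates in a CSTR are evaluated at the outlet concentration: r_P = 0.336×2.181 = 0.7329, r_Q = 1.05×2.181^1.5 = 3.383.
Fraction of consumed A going to P: r_P/(r_P+r_Q) = 0.1781.
C_P = 0.1781·C_{A0}·X = 0.1781×4.88×0.553 = 0.481 mol·L⁻¹; Y_P = C_P/C_{A0} = 0.0985.

0.0985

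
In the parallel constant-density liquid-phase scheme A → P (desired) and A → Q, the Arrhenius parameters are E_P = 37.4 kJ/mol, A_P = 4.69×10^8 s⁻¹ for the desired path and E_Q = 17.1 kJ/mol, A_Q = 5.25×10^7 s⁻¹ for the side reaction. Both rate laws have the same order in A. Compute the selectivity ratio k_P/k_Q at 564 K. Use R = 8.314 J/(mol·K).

0.118

k_P/k_Q = (A_P/A_Q)·exp[−(E_P−E_Q)/(RT)] = (A_P/A_Q)·exp[(E_Q−E_P)/(RT)].
(E_Q−E_P)/(RT) = (17.1−37.4)×10³/(8.314×564) = -20300/4689 = -4.329.
k_P/k_Q = (4.69×10^8/5.25×10^7)·exp(-4.329) = 8.933 × 0.01318 = 0.118.
Since E_P > E_Q, raising the temperature improves selectivity toward P.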